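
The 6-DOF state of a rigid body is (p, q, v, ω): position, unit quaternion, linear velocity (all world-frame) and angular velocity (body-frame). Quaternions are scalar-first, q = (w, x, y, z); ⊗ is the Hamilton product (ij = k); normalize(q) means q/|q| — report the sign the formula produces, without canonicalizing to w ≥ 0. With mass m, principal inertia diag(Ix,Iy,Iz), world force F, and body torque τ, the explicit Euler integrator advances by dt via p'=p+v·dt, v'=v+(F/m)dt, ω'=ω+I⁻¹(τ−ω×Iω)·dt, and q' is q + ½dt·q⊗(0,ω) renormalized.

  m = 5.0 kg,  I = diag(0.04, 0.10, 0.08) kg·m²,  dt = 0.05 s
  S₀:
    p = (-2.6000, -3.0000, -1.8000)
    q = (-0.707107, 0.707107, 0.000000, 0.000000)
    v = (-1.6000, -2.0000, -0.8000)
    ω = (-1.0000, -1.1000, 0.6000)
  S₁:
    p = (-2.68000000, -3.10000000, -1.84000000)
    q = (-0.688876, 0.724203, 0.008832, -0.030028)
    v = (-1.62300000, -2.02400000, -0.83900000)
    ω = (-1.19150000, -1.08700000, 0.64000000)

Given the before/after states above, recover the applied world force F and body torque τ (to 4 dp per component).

F = (-2.3000, -2.4000, -3.9000)
τ = (-0.1400, 0.0500, 0.1300)

velocity change Δv = (-0.02300000, -0.02400000, -0.03900000)
m·(v₁−v₀)/dt = (-2.3000, -2.4000, -3.9000)
Δω = ω₁−ω₀ = (-0.19150000, 0.01300000, 0.04000000)
precession coupling = (0.0132, 0.0240, 0.0660)
applied torque τ = (-0.1400, 0.0500, 0.1300)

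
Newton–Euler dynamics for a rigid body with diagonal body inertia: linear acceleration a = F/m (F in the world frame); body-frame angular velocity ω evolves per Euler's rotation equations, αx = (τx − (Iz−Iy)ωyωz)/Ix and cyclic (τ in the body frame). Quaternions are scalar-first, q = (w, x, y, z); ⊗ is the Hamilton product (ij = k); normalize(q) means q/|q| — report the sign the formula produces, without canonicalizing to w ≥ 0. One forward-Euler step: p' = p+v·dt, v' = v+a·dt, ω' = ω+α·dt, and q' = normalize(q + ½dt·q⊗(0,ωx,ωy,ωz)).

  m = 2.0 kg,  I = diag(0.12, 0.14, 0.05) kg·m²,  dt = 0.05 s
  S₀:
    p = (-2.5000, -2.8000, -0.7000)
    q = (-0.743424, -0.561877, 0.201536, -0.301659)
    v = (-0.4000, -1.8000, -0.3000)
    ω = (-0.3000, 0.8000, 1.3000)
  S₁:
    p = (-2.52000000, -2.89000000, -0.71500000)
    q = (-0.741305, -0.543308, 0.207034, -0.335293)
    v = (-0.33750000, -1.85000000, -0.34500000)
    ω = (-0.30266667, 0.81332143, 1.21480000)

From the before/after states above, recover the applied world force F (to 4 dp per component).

F = (2.5000, -2.0000, -1.8000)

velocity change Δv = (0.06250000, -0.05000000, -0.04500000)
F = m·Δv/dt = (2.5000, -2.0000, -1.8000)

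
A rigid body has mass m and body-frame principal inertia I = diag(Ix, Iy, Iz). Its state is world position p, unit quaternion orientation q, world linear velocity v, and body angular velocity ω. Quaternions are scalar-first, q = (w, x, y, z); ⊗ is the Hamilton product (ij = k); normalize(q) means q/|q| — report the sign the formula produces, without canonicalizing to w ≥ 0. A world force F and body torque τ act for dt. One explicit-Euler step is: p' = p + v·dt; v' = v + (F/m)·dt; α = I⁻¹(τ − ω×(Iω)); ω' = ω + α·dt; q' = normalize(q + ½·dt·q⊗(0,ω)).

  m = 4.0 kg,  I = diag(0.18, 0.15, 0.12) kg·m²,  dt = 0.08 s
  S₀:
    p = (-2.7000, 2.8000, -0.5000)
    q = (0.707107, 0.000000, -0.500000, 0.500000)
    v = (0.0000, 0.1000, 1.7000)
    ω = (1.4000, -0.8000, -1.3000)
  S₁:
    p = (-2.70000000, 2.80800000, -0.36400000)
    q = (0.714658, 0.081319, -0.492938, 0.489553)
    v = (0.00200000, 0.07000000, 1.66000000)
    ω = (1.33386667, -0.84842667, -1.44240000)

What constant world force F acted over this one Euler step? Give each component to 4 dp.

velocity change Δv = (0.00200000, -0.03000000, -0.04000000)
applied force F = (0.1000, -1.5000, -2.0000)

F = (0.1000, -1.5000, -2.0000)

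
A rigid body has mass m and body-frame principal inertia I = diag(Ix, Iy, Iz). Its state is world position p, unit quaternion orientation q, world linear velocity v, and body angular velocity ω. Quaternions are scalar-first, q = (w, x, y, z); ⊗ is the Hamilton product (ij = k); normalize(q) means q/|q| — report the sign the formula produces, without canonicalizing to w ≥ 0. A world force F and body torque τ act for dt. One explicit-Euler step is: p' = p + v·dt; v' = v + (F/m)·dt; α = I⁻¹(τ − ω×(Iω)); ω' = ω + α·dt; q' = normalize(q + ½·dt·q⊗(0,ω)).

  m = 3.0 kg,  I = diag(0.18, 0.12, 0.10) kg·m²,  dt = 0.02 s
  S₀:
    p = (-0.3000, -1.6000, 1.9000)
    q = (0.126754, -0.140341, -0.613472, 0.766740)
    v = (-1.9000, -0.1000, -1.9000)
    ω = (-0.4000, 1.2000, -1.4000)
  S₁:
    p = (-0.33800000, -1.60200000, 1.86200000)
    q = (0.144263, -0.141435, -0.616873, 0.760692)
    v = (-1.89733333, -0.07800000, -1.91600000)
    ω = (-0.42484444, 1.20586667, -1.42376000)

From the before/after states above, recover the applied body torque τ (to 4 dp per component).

τ = (-0.1900, 0.0800, -0.0900)

ω₁ − ω₀ = (-0.02484444, 0.00586667, -0.02376000)
gyro term ω₀×Iω₀ = (0.0336, 0.0448, 0.0288)
I·α + gyro = (-0.1900, 0.0800, -0.0900)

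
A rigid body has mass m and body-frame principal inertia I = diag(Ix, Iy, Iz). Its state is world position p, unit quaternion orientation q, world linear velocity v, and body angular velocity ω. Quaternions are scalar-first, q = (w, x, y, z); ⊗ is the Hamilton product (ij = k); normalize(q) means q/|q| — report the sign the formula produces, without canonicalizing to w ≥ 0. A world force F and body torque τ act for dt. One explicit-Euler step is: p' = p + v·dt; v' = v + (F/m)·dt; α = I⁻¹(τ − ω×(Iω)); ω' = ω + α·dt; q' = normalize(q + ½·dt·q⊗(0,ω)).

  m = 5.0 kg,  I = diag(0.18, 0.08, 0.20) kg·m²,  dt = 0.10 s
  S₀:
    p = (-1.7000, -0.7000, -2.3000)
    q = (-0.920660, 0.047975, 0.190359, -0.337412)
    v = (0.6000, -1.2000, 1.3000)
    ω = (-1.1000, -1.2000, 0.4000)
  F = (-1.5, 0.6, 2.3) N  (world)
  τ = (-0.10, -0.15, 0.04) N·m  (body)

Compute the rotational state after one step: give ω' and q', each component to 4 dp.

ω' = (-1.1236, -1.3985, 0.4860)
q' = (-0.8967, 0.0819, 0.2623, -0.3470)

gyro term ω×Iω = (-0.0576, 0.0088, -0.1320)
α = I⁻¹(τ − ω×Iω) = (-0.2356, -1.9850, 0.8600)
ω + α·dt = (-1.1236, -1.3985, 0.4860)
Hamilton product q⊗(0,ω) = (0.4161681, 0.6839752, 1.4567552, -0.2164391)
updated quaternion q' = (-0.8967, 0.0819, 0.2623, -0.3470)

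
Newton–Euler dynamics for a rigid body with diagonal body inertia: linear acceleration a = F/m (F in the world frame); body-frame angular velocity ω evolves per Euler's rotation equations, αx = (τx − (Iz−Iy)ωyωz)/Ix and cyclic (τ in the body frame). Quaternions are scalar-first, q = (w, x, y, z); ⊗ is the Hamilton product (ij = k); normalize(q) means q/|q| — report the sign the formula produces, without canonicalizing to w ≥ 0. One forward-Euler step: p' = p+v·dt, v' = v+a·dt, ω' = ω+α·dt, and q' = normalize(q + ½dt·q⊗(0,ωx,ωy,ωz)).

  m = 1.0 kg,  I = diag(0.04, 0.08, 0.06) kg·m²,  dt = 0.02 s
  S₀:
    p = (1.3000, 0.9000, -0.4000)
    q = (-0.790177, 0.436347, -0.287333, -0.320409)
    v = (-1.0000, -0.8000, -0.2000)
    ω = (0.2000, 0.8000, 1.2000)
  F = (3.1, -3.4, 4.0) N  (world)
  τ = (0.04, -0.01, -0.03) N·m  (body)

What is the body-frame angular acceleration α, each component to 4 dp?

α = (1.4800, -0.0650, -0.6067)

ω×(Iω) gyroscopic = (-0.0192, -0.0048, 0.0064)
α = I⁻¹(τ − ω×Iω) = (1.4800, -0.0650, -0.6067)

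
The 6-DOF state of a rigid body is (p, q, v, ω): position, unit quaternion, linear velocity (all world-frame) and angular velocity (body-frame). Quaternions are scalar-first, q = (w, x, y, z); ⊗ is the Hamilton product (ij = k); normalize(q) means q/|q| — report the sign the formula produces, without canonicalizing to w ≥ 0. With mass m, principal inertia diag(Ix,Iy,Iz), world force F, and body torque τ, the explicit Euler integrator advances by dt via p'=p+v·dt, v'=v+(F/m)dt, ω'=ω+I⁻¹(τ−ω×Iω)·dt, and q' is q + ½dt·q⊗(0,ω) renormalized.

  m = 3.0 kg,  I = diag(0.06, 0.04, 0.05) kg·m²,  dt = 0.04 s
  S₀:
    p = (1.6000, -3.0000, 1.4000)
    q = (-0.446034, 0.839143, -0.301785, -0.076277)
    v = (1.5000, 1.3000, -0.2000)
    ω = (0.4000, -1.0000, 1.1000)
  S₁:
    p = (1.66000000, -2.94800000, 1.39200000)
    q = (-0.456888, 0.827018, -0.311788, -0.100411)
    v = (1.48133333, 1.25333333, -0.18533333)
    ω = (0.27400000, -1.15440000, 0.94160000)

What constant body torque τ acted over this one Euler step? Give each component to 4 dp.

τ = (-0.2000, -0.1500, -0.1900)

ω₁ − ω₀ = (-0.12600000, -0.15440000, -0.15840000)
τ = I·(Δω/dt) + ω₀×(Iω₀) = (-0.2000, -0.1500, -0.1900)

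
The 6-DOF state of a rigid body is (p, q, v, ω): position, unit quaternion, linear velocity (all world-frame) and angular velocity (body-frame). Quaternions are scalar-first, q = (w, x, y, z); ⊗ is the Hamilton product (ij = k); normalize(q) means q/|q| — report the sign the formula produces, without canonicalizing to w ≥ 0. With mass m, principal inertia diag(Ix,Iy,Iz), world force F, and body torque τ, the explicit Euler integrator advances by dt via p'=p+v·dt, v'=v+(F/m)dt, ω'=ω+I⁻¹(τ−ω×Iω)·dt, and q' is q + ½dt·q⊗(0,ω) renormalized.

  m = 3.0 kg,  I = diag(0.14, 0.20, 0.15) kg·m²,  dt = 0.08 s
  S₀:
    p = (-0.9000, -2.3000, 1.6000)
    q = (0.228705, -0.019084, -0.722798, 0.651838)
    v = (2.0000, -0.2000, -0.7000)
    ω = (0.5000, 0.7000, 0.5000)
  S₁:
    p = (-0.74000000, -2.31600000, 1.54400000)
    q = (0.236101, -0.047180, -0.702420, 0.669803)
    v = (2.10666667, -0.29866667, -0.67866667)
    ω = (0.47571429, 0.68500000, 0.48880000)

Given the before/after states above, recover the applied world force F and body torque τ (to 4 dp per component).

F = (4.0000, -3.7000, 0.8000)
τ = (-0.0600, -0.0400, 0.0000)

velocity change Δv = (0.10666667, -0.09866667, 0.02133333)
applied force F = (4.0000, -3.7000, 0.8000)
rate change Δω = (-0.02428571, -0.01500000, -0.01120000)
precession coupling = (-0.0175, -0.0025, 0.0210)
τ = I·(Δω/dt) + ω₀×(Iω₀) = (-0.0600, -0.0400, 0.0000)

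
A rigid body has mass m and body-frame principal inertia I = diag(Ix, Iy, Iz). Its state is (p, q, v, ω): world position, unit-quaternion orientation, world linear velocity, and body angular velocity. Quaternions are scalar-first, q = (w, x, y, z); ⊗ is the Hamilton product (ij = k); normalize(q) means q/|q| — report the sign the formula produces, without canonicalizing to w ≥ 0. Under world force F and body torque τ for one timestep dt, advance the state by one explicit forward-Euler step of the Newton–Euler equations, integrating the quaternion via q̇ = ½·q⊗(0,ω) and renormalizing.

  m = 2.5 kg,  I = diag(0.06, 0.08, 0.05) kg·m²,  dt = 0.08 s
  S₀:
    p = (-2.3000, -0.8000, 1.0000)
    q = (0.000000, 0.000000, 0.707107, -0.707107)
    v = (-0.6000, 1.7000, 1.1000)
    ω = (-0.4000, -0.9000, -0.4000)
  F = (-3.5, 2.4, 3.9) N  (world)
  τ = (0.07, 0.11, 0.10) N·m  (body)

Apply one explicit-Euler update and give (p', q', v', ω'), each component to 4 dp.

a = F/m = (-1.4000, 0.9600, 1.5600)
new position p' = (-2.3480, -0.6640, 1.0880)
new velocity v' = (-0.7120, 1.7768, 1.2248)
α = I⁻¹(τ − ω×Iω) = (1.3467, 1.3550, 1.8560)
new body rate ω' = (-0.2923, -0.7916, -0.2515)
2q̇ = q⊗(0,ω) = (0.3535535, -0.9192391, 0.2828428, 0.2828428)
q + ½dt·q⊗(0,ω), renormalized = (0.0141, -0.0367, 0.7178, -0.6952)

p' = (-2.3480, -0.6640, 1.0880)
q' = (0.0141, -0.0367, 0.7178, -0.6952)
v' = (-0.7120, 1.7768, 1.2248)
ω' = (-0.2923, -0.7916, -0.2515)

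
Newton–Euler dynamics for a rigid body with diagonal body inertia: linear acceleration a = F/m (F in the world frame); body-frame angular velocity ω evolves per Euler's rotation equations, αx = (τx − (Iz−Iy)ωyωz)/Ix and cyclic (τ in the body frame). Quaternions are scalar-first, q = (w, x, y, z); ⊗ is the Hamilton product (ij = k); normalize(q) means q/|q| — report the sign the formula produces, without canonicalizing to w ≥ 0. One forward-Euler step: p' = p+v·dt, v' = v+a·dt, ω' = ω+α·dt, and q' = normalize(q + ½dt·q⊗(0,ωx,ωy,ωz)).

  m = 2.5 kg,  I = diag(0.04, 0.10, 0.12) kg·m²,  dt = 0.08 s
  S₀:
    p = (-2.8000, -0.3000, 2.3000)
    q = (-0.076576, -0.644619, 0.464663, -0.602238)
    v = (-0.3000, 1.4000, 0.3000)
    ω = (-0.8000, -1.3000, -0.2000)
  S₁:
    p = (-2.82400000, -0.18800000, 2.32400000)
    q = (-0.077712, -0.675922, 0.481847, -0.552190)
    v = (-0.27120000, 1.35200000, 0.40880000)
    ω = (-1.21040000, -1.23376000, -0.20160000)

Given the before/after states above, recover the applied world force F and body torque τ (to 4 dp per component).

Δω = ω₁−ω₀ = (-0.41040000, 0.06624000, -0.00160000)
applied torque τ = (-0.2000, 0.0700, 0.0600)
Δv = v₁−v₀ = (0.02880000, -0.04800000, 0.10880000)
applied force F = (0.9000, -1.5000, 3.4000)

F = (0.9000, -1.5000, 3.4000)
τ = (-0.2000, 0.0700, 0.0600)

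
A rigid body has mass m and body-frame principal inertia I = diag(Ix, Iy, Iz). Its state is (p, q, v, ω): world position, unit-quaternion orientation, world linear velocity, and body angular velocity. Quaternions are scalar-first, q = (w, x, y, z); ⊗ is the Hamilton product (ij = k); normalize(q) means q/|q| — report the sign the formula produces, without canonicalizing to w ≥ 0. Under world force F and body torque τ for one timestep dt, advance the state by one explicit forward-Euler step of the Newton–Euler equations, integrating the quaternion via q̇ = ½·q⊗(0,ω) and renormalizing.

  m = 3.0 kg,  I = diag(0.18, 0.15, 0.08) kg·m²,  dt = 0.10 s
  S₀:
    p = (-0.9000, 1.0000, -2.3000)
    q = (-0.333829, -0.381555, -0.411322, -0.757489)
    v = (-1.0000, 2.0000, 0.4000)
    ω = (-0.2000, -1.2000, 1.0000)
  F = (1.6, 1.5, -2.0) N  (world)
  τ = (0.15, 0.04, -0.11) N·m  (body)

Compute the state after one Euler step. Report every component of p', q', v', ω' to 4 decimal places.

precession coupling ω×(Iω) = (0.0840, -0.0200, -0.0072)
(τ − ω×Iω)/I = (0.3667, 0.4000, -1.2850)
ω + α·dt = (-0.1633, -1.1600, 0.8715)
Hamilton product q⊗(0,ω) = (0.1875916, -1.2535430, 0.9336476, 0.0417726)
q' = normalize(q + ½dt·q⊗(0,ω)) = (-0.3234, -0.4429, -0.3635, -0.7531)
new position p' = (-1.0000, 1.2000, -2.2600)
v + (F/m)dt = (-0.9467, 2.0500, 0.3333)

p' = (-1.0000, 1.2000, -2.2600)
q' = (-0.3234, -0.4429, -0.3635, -0.7531)
v' = (-0.9467, 2.0500, 0.3333)
ω' = (-0.1633, -1.1600, 0.8715)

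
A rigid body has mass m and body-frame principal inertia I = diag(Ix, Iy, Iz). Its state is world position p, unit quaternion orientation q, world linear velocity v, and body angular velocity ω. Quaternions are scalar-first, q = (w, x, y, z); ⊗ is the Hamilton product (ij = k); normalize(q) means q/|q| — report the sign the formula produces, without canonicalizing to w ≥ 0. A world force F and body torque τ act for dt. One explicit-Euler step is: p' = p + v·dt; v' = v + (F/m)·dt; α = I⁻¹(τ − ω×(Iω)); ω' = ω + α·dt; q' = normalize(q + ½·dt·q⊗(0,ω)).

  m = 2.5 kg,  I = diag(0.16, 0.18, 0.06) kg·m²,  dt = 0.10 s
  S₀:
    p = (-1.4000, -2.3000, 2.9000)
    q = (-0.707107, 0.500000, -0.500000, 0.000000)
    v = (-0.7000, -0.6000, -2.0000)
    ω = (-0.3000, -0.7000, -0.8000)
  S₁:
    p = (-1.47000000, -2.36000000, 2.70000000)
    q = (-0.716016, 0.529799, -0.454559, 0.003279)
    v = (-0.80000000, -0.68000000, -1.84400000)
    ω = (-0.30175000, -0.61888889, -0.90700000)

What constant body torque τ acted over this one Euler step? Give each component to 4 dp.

ω₁ − ω₀ = (-0.00175000, 0.08111111, -0.10700000)
precession coupling = (-0.0672, 0.0240, 0.0042)
τ = I·(Δω/dt) + ω₀×(Iω₀) = (-0.0700, 0.1700, -0.0600)

τ = (-0.0700, 0.1700, -0.0600)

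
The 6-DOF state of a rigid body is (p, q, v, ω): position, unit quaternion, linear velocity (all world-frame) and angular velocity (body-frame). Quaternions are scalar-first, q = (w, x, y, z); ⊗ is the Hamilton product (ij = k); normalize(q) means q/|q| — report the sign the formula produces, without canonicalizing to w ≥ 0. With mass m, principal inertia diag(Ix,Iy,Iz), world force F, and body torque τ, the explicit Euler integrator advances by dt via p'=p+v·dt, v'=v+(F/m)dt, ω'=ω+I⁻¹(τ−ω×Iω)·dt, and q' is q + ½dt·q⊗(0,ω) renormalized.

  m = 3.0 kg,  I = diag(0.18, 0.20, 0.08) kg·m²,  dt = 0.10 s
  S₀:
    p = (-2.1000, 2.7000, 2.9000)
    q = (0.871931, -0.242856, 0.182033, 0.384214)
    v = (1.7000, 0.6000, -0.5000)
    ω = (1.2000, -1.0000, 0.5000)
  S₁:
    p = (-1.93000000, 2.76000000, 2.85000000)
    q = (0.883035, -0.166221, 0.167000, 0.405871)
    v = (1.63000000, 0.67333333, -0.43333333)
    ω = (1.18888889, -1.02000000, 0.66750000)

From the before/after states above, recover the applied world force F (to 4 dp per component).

F = (-2.1000, 2.2000, 2.0000)

velocity change Δv = (-0.07000000, 0.07333333, 0.06666667)
applied force F = (-2.1000, 2.2000, 2.0000)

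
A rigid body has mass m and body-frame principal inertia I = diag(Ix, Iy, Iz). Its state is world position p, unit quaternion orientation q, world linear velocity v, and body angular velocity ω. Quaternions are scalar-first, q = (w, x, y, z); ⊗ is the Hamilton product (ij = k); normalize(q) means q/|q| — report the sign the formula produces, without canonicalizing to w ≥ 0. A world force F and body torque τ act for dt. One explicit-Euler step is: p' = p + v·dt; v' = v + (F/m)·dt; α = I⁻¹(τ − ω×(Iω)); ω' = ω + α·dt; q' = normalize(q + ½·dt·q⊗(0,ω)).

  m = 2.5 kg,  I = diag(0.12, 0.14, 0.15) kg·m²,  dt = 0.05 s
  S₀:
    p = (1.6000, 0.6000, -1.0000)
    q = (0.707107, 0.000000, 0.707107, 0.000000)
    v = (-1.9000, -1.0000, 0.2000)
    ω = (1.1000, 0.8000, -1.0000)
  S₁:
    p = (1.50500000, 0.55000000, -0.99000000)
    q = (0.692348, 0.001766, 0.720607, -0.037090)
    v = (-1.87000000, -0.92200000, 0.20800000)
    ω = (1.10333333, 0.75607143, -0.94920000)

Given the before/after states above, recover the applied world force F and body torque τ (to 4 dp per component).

ω₁ − ω₀ = (0.00333333, -0.04392857, 0.05080000)
τ = I·(Δω/dt) + ω₀×(Iω₀) = (0.0000, -0.0900, 0.1700)
v₁ − v₀ = (0.03000000, 0.07800000, 0.00800000)
F = m·Δv/dt = (1.5000, 3.9000, 0.4000)

F = (1.5000, 3.9000, 0.4000)
τ = (0.0000, -0.0900, 0.1700)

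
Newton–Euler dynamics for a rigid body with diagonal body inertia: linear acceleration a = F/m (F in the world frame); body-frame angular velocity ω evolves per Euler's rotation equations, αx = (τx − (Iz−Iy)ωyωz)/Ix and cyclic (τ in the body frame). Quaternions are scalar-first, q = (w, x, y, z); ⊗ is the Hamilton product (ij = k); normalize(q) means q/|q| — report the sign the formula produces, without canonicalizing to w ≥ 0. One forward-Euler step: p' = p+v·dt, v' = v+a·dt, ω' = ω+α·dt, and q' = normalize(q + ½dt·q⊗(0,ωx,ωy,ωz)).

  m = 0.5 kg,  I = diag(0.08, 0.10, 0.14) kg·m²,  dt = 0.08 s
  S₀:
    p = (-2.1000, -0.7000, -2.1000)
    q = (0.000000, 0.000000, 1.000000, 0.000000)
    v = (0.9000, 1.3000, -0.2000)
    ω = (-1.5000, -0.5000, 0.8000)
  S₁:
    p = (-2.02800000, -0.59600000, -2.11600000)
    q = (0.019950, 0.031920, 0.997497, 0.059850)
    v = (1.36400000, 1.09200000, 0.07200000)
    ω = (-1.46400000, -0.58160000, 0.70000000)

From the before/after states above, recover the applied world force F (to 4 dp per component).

v₁ − v₀ = (0.46400000, -0.20800000, 0.27200000)
F = m·Δv/dt = (2.9000, -1.3000, 1.7000)

F = (2.9000, -1.3000, 1.7000)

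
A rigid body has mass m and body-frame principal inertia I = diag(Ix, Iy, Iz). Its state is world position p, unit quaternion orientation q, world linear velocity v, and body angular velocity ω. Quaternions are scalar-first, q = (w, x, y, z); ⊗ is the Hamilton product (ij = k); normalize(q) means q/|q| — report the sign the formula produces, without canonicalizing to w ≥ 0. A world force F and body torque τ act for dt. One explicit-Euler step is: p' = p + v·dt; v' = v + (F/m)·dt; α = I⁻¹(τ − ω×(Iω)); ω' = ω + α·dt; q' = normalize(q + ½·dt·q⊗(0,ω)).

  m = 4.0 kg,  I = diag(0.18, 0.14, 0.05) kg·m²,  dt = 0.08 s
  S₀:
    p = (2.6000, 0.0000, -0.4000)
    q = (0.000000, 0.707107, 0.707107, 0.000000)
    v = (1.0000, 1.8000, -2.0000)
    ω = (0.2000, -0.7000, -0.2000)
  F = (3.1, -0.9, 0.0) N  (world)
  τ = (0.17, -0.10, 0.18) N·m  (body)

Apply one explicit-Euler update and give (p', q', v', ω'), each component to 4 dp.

linear accel F/m = (0.7750, -0.2250, 0.0000)
new position p' = (2.6800, 0.1440, -0.5600)
v + (F/m)dt = (1.0620, 1.7820, -2.0000)
ω×(Iω) gyroscopic = (-0.0126, -0.0052, 0.0056)
angular accel α = (1.0144, -0.6771, 3.4880)
ω' = ω + α·dt = (0.2812, -0.7542, 0.0790)
Hamilton product q⊗(0,ω) = (0.3535535, -0.1414214, 0.1414214, -0.6363963)
q' = normalize(q + ½dt·q⊗(0,ω)) = (0.0141, 0.7011, 0.7124, -0.0254)

p' = (2.6800, 0.1440, -0.5600)
q' = (0.0141, 0.7011, 0.7124, -0.0254)
v' = (1.0620, 1.7820, -2.0000)
ω' = (0.2812, -0.7542, 0.0790)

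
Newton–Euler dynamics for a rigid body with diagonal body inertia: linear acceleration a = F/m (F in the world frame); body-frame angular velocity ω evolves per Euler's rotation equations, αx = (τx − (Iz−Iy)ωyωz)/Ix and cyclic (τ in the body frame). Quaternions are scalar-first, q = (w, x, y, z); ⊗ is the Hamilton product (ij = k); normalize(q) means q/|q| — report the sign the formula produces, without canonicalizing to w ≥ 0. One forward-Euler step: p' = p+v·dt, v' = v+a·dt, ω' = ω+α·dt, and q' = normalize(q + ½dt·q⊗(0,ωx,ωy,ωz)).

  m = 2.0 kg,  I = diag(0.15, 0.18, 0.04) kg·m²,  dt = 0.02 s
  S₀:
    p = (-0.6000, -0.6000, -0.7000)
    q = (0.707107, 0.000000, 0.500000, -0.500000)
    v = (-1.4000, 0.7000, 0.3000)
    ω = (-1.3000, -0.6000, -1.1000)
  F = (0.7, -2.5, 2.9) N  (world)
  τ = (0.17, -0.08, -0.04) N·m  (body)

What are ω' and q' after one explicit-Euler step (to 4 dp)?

gyro term ω×Iω = (-0.0924, 0.1573, 0.0234)
α = I⁻¹(τ − ω×Iω) = (1.7493, -1.3183, -1.5850)
new body rate ω' = (-1.2650, -0.6264, -1.1317)
2q̇ = q⊗(0,ω) = (-0.2500000, -1.7692391, 0.2257358, -0.1278177)
q' = normalize(q + ½dt·q⊗(0,ω)) = (0.7045, -0.0177, 0.5022, -0.5012)

ω' = (-1.2650, -0.6264, -1.1317)
q' = (0.7045, -0.0177, 0.5022, -0.5012)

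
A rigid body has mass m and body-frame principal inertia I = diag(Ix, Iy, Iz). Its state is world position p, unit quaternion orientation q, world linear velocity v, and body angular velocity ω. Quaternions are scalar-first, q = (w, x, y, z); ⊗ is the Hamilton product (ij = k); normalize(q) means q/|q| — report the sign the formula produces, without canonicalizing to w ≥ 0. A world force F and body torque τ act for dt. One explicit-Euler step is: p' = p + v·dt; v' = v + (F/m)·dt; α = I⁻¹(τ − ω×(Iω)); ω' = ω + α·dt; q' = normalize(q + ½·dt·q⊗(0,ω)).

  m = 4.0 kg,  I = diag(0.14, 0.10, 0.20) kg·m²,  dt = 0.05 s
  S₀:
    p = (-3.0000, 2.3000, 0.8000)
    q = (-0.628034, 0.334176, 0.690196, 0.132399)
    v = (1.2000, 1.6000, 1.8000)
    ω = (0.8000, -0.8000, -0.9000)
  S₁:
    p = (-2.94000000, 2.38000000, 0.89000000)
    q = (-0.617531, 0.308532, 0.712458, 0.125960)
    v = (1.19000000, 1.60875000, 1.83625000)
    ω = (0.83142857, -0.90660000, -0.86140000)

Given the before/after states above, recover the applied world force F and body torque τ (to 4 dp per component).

v₁ − v₀ = (-0.01000000, 0.00875000, 0.03625000)
applied force F = (-0.8000, 0.7000, 2.9000)
ω₁ − ω₀ = (0.03142857, -0.10660000, 0.03860000)
precession coupling = (0.0720, 0.0432, 0.0256)
applied torque τ = (0.1600, -0.1700, 0.1800)

F = (-0.8000, 0.7000, 2.9000)
τ = (0.1600, -0.1700, 0.1800)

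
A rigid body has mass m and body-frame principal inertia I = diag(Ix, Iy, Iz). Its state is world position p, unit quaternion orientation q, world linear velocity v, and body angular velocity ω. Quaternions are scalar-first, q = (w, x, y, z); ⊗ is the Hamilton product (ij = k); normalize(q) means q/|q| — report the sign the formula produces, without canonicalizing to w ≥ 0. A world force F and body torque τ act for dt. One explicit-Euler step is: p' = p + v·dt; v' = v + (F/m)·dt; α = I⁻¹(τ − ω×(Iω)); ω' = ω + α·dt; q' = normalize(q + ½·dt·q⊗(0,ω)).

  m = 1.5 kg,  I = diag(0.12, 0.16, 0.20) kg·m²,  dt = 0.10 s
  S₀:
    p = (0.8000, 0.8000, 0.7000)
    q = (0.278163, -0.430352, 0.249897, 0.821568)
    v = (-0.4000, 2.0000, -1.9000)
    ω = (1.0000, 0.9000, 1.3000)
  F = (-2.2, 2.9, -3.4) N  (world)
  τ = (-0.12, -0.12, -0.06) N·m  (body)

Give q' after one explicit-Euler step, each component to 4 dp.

q' = (0.2340, -0.4353, 0.3300, 0.8043)

2q̇ = q⊗(0,ω) = (-0.8625937, -0.1363821, 1.6313723, -0.2756019)
updated quaternion q' = (0.2340, -0.4353, 0.3300, 0.8043)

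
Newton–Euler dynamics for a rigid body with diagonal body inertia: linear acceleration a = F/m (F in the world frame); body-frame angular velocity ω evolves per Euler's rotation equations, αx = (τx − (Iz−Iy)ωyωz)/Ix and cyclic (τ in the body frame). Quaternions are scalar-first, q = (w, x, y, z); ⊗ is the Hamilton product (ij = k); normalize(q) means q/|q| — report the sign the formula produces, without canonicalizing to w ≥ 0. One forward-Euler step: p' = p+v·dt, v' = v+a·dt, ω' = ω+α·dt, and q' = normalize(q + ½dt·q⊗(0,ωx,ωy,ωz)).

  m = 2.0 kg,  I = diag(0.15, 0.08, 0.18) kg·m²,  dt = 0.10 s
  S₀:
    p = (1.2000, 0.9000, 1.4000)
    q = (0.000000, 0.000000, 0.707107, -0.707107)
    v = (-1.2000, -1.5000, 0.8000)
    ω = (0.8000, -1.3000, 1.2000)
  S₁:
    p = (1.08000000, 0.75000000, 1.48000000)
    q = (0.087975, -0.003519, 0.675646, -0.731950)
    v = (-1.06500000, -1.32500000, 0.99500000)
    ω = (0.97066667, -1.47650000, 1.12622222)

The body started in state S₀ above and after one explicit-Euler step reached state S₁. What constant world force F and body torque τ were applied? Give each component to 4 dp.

Δv = v₁−v₀ = (0.13500000, 0.17500000, 0.19500000)
applied force F = (2.7000, 3.5000, 3.9000)
Δω = ω₁−ω₀ = (0.17066667, -0.17650000, -0.07377778)
I·α + gyro = (0.1000, -0.1700, -0.0600)

F = (2.7000, 3.5000, 3.9000)
τ = (0.1000, -0.1700, -0.0600)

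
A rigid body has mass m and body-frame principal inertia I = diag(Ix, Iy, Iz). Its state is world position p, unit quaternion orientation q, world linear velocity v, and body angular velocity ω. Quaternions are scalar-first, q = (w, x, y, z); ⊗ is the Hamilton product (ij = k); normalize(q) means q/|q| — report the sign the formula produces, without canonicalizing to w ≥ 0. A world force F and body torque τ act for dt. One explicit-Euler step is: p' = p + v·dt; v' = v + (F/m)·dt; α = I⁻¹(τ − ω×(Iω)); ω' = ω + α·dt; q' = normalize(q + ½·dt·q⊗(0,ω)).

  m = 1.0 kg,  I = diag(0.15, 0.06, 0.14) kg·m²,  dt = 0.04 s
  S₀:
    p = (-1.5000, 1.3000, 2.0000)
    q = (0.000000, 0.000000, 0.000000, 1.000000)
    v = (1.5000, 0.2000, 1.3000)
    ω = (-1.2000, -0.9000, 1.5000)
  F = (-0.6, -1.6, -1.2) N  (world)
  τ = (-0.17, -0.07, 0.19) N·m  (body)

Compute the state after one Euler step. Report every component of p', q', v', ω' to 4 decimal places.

p' = p + v·dt = (-1.4400, 1.3080, 2.0520)
v + (F/m)dt = (1.4760, 0.1360, 1.2520)
α = I⁻¹(τ − ω×Iω) = (-0.4133, -0.8667, 2.0514)
ω' = ω + α·dt = (-1.2165, -0.9347, 1.5821)
q⊗(0,ω) = (-1.5000000, 0.9000000, -1.2000000, 0.0000000)
updated quaternion q' = (-0.0300, 0.0180, -0.0240, 0.9991)

p' = (-1.4400, 1.3080, 2.0520)
q' = (-0.0300, 0.0180, -0.0240, 0.9991)
v' = (1.4760, 0.1360, 1.2520)
ω' = (-1.2165, -0.9347, 1.5821)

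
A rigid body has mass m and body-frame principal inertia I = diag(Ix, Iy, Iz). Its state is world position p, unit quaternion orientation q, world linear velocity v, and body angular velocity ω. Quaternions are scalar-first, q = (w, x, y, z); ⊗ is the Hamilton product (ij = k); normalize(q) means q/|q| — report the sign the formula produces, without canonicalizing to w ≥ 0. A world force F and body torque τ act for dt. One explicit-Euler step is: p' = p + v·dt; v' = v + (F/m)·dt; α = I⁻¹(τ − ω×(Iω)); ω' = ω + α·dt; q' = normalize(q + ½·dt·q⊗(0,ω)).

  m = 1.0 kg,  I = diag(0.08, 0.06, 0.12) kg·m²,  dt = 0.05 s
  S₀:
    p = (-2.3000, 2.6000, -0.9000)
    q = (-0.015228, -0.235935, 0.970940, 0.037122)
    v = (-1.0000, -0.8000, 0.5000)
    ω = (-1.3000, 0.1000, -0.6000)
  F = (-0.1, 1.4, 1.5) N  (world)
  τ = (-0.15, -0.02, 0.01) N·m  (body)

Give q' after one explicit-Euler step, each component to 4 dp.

Hamilton product q⊗(0,ω) = (-0.3815363, -0.5664798, -0.1913424, 1.2477653)
q + ½dt·q⊗(0,ω), renormalized = (-0.0248, -0.2499, 0.9655, 0.0683)

q' = (-0.0248, -0.2499, 0.9655, 0.0683)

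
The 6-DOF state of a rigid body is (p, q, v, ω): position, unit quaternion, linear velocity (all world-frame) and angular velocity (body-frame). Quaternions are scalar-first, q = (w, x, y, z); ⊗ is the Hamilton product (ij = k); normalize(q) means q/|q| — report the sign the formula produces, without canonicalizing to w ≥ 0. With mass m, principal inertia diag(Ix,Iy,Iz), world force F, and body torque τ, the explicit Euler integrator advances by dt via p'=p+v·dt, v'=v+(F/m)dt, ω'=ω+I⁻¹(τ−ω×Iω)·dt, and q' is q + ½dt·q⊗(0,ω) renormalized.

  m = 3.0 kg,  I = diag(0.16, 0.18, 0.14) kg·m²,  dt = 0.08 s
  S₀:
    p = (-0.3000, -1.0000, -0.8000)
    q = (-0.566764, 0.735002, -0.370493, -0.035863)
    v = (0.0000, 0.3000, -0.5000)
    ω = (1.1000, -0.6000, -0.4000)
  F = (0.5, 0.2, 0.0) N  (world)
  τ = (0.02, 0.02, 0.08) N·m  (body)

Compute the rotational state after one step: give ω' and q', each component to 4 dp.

ω' = (1.1148, -0.5872, -0.3467)
q' = (-0.6077, 0.7141, -0.3462, -0.0281)

gyro term ω×Iω = (-0.0096, -0.0088, -0.0132)
angular accel α = (0.1850, 0.1600, 0.6657)
new body rate ω' = (1.1148, -0.5872, -0.3467)
Hamilton product q⊗(0,ω) = (-1.0451432, -0.4967610, 0.5946099, 0.1932467)
q + ½dt·q⊗(0,ω), renormalized = (-0.6077, 0.7141, -0.3462, -0.0281)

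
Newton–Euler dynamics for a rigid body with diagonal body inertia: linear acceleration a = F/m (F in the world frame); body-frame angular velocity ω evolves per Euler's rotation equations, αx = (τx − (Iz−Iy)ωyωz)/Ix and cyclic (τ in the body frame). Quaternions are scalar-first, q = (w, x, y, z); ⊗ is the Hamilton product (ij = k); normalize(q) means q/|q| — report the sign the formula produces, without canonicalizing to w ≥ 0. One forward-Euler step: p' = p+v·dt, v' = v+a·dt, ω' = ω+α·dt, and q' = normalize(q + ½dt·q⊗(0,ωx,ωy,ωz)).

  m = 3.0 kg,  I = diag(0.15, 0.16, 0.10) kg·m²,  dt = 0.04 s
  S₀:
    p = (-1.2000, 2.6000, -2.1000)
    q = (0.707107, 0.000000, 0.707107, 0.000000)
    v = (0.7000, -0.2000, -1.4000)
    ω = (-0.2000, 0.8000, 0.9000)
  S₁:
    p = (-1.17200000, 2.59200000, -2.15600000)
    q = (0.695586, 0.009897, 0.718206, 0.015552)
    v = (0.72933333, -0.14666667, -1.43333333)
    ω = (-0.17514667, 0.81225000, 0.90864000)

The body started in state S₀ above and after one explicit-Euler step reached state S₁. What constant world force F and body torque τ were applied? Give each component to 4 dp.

rate change Δω = (0.02485333, 0.01225000, 0.00864000)
gyro term ω₀×Iω₀ = (-0.0432, -0.0090, -0.0016)
τ = I·(Δω/dt) + ω₀×(Iω₀) = (0.0500, 0.0400, 0.0200)
Δv = v₁−v₀ = (0.02933333, 0.05333333, -0.03333333)
m·(v₁−v₀)/dt = (2.2000, 4.0000, -2.5000)

F = (2.2000, 4.0000, -2.5000)
τ = (0.0500, 0.0400, 0.0200)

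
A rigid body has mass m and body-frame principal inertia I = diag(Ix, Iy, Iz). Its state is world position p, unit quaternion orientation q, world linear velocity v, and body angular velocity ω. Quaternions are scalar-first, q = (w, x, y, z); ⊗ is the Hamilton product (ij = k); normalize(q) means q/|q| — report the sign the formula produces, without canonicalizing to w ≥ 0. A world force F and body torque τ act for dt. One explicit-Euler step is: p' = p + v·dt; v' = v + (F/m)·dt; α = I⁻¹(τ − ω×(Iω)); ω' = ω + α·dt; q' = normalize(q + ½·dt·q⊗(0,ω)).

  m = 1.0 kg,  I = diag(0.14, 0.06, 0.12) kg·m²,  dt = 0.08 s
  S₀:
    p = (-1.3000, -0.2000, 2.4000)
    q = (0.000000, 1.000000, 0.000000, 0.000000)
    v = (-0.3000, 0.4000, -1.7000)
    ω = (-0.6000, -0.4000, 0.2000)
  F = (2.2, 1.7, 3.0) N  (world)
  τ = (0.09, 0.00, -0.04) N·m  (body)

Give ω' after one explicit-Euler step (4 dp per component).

angular accel α = (0.6771, 0.0400, -0.1733)
new body rate ω' = (-0.5458, -0.3968, 0.1861)

ω' = (-0.5458, -0.3968, 0.1861)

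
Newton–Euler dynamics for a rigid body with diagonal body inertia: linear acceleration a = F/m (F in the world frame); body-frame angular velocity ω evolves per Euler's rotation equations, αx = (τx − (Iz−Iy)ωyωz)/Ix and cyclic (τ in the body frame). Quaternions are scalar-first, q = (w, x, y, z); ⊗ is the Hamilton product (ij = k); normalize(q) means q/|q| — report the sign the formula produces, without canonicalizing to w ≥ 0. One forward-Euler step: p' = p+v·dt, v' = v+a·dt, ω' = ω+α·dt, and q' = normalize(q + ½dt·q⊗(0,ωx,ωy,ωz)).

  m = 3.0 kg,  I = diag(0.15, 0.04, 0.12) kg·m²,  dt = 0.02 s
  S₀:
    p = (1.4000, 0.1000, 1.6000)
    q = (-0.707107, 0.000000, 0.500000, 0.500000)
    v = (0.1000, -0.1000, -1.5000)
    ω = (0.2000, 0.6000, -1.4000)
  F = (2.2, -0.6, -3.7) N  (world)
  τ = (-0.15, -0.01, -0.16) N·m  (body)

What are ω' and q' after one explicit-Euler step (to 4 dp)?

ω×(Iω) gyroscopic = (-0.0672, -0.0084, -0.0132)
angular accel α = (-0.5520, -0.0400, -1.2233)
new body rate ω' = (0.1890, 0.5992, -1.4245)
q⊗(0,ω) = (0.4000000, -1.1414214, -0.3242642, 0.8899498)
q' = normalize(q + ½dt·q⊗(0,ω)) = (-0.7030, -0.0114, 0.4967, 0.5088)

ω' = (0.1890, 0.5992, -1.4245)
q' = (-0.7030, -0.0114, 0.4967, 0.5088)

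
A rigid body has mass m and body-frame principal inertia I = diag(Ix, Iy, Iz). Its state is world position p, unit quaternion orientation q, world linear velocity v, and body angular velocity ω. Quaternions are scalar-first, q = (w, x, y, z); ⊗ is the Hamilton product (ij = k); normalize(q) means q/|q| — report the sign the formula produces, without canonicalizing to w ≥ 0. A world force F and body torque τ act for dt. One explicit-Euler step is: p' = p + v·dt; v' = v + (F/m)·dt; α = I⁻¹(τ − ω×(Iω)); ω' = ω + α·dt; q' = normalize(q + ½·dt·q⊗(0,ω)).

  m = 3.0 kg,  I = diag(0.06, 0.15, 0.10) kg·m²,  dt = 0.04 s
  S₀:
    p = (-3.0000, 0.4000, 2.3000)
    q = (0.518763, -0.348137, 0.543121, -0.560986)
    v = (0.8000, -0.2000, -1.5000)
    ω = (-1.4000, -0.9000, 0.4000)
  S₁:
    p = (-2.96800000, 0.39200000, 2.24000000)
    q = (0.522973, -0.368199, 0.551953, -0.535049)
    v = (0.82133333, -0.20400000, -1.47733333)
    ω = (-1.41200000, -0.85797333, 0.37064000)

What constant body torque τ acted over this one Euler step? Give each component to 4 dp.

τ = (0.0000, 0.1800, 0.0400)

ω₁ − ω₀ = (-0.01200000, 0.04202667, -0.02936000)
precession coupling = (0.0180, 0.0224, 0.1134)
I·α + gyro = (0.0000, 0.1800, 0.0400)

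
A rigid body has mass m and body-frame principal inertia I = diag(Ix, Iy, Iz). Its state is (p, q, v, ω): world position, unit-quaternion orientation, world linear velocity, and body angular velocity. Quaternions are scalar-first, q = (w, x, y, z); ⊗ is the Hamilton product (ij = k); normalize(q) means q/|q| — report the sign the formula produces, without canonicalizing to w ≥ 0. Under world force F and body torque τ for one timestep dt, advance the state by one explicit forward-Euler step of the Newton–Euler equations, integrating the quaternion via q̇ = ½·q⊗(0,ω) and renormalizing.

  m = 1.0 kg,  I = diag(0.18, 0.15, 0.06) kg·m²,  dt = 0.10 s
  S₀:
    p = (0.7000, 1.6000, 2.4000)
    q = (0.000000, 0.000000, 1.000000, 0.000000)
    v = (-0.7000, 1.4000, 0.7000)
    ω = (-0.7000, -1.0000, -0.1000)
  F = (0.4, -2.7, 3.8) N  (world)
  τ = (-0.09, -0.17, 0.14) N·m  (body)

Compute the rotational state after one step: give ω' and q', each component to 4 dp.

ω' = (-0.7450, -1.1189, 0.1683)
q' = (0.0499, -0.0050, 0.9981, 0.0349)

(τ − ω×Iω)/I = (-0.4500, -1.1893, 2.6833)
ω + α·dt = (-0.7450, -1.1189, 0.1683)
q⊗(0,ω) = (1.0000000, -0.1000000, 0.0000000, 0.7000000)
q' = normalize(q + ½dt·q⊗(0,ω)) = (0.0499, -0.0050, 0.9981, 0.0349)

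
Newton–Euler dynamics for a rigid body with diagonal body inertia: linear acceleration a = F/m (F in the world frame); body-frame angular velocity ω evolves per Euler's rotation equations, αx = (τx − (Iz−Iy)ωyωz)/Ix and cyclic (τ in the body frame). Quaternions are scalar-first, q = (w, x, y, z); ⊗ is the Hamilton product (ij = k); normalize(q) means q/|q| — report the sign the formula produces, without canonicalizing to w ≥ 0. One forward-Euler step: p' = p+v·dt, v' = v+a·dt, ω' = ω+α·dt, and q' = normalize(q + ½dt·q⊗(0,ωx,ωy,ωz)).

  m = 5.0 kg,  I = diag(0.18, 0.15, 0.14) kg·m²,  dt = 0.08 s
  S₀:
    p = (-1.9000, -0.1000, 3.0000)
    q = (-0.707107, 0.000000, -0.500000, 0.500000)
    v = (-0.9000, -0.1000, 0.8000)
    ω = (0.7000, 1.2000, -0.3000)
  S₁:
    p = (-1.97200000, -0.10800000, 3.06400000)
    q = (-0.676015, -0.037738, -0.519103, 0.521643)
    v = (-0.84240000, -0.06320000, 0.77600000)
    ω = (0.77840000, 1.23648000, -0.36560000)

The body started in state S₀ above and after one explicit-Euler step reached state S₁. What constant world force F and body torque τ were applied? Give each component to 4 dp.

F = (3.6000, 2.3000, -1.5000)
τ = (0.1800, 0.0600, -0.1400)

rate change Δω = (0.07840000, 0.03648000, -0.06560000)
precession coupling = (0.0036, -0.0084, -0.0252)
applied torque τ = (0.1800, 0.0600, -0.1400)
v₁ − v₀ = (0.05760000, 0.03680000, -0.02400000)
applied force F = (3.6000, 2.3000, -1.5000)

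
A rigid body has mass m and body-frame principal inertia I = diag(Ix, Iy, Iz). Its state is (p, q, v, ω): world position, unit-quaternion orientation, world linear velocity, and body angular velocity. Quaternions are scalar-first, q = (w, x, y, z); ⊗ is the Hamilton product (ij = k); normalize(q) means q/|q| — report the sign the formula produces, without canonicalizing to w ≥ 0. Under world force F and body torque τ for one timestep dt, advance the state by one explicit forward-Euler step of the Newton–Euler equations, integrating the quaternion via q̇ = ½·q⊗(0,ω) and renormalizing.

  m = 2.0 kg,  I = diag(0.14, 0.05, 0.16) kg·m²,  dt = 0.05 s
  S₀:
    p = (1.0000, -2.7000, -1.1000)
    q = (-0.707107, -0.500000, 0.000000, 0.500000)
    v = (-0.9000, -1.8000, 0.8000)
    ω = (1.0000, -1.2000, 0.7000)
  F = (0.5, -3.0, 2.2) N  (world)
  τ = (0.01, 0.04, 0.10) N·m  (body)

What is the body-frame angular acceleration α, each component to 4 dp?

α = (0.7314, 1.0800, -0.0500)

ω×(Iω) gyroscopic = (-0.0924, -0.0140, 0.1080)
(τ − ω×Iω)/I = (0.7314, 1.0800, -0.0500)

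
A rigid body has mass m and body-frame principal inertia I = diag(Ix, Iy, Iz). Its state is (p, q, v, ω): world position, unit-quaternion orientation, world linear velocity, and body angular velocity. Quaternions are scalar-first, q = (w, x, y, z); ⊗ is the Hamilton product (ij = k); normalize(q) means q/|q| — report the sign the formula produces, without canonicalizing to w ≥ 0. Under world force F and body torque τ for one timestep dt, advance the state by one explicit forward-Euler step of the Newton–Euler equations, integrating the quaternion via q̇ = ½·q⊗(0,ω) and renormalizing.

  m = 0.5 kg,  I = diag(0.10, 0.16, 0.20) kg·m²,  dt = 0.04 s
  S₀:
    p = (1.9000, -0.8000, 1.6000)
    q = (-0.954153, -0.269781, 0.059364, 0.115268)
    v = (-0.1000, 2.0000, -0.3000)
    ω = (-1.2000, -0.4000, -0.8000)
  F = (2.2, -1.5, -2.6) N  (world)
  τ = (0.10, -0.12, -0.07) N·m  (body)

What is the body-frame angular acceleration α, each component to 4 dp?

α = (0.8720, -0.1500, -0.4940)

precession coupling ω×(Iω) = (0.0128, -0.0960, 0.0288)
(τ − ω×Iω)/I = (0.8720, -0.1500, -0.4940)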